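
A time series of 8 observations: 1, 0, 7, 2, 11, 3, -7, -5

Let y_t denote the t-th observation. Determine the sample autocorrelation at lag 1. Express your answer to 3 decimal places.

Mean ȳ = (1 + 0 + 7 + 2 + 11 + 3 − 7 − 5)/8 = 1.5000
Numerator Σ_{t=1}^{7}(y_t−ȳ)(y_{t+1}−ȳ) = 56.7500
Denominator Σ(y_t−ȳ)² = 240.0000
r_1 = 56.7500 / 240.0000 = 0.236

0.236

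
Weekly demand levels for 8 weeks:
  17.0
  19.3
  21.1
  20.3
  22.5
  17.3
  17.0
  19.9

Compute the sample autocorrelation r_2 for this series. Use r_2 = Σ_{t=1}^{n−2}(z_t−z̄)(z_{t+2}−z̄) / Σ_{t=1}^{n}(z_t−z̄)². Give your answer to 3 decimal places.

Mean z̄ = (17.0 + 19.3 + 21.1 + 20.3 + 22.5 + 17.3 + 17.0 + 19.9)/8 = 19.3000
Deviations from mean: -2.3000, 0.0000, 1.8000, 1.0000, 3.2000, -2.0000, -2.3000, 0.6000
Σ(z_t−z̄)(z_{t+2}−z̄) = (-4.1400) + (0.0000) + (5.7600) + (-2.0000) + (-7.3600) + (-1.2000) = -8.9400
Denominator Σ(z_t−z̄)² = 29.4200
r_2 = -8.9400 / 29.4200 = -0.304

-0.304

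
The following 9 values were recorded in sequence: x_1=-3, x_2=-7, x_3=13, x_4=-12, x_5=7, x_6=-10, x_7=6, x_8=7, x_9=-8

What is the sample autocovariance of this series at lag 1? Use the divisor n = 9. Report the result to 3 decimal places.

Mean x̄ = (-3 − 7 + 13 − 12 + 7 − 10 + 6 + 7 − 8)/9 = -0.7778
Σ_{t=1}^{8}(x_t−x̄)(x_{t+1}−x̄) = -451.4938
γ_1 = -451.4938 / 9 = -50.166

-50.166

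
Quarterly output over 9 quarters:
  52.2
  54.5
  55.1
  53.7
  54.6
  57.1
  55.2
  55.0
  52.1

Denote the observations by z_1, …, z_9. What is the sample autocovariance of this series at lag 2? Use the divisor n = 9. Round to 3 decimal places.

-0.375

Mean z̄ = (52.2 + 54.5 + 55.1 + 53.7 + 54.6 + 57.1 + 55.2 + 55.0 + 52.1)/9 = 54.3889
Σ_{t=1}^{7}(z_t−z̄)(z_{t+2}−z̄) = -3.3791
γ_2 = -3.3791 / 9 = -0.375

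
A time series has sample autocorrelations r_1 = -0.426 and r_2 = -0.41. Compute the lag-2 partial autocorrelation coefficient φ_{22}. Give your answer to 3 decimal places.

-0.723

φ_{22} = (r_2 − r_1²) / (1 − r_1²)
r_1² = (-0.426)² = 0.181476
Numerator = -0.41 − 0.1815 = -0.5915; denominator = 1 − 0.1815 = 0.8185
φ_{22} = -0.5915 / 0.8185 = -0.723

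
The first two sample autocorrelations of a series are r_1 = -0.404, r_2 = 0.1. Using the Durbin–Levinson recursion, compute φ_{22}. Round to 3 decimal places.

φ_{22} = (r_2 − r_1²) / (1 − r_1²)
r_1² = (-0.404)² = 0.163216
Numerator = 0.1 − 0.1632 = -0.0632; denominator = 1 − 0.1632 = 0.8368
φ_{22} = -0.0632 / 0.8368 = -0.076

-0.076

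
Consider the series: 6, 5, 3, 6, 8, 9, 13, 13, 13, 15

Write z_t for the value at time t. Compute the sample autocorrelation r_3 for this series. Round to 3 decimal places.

Mean z̄ = (6 + 5 + 3 + 6 + 8 + 9 + 13 + 13 + 13 + 15)/10 = 9.1000
Numerator Σ_{t=1}^{7}(z_t−z̄)(z_{t+3}−z̄) = 20.9700
Denominator Σ(z_t−z̄)² = 154.9000
r_3 = 20.9700 / 154.9000 = 0.135

0.135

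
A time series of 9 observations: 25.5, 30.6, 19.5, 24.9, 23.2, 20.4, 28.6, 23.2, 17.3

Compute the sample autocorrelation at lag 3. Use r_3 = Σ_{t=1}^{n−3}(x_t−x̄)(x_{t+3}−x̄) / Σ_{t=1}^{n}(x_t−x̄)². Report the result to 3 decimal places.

Mean x̄ = (25.5 + 30.6 + 19.5 + 24.9 + 23.2 + 20.4 + 28.6 + 23.2 + 17.3)/9 = 23.6889
Σ(x_t−x̄)(x_{t+3}−x̄) = (2.1935) + (-3.3788) + (13.7768) + (5.9479) + (0.2390) + (21.0123) = 39.7907
Denominator Σ(x_t−x̄)² = 146.2889
r_3 = 39.7907 / 146.2889 = 0.272

0.272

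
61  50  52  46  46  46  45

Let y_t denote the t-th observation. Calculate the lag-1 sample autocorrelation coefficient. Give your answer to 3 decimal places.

Mean ȳ = (61 + 50 + 52 + 46 + 46 + 46 + 45)/7 = 49.4286
Deviations from mean: 11.5714, 0.5714, 2.5714, -3.4286, -3.4286, -3.4286, -4.4286
Σ(y_t−ȳ)(y_{t+1}−ȳ) = (6.6122) + (1.4694) + (-8.8163) + (11.7551) + (11.7551) + (15.1837) = 37.9592
Denominator Σ(y_t−ȳ)² = 195.7143
r_1 = 37.9592 / 195.7143 = 0.194

0.194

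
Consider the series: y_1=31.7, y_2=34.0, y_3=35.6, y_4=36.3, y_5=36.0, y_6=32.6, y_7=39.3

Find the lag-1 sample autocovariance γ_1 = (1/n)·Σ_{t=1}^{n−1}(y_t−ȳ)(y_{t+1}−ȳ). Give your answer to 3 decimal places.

-1.130

Mean ȳ = (31.7 + 34.0 + 35.6 + 36.3 + 36.0 + 32.6 + 39.3)/7 = 35.0714
Deviations: -3.3714, -1.0714, 0.5286, 1.2286, 0.9286, -2.4714, 4.2286
Σ_{t=1}^{6}(y_t−ȳ)(y_{t+1}−ȳ) = -7.9094
γ_1 = -7.9094 / 7 = -1.130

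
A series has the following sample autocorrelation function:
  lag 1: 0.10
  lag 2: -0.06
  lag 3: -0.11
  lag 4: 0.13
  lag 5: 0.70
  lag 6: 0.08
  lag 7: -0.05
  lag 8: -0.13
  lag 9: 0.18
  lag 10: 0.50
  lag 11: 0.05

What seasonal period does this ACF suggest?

The largest autocorrelation is r_5 = 0.70, with a weaker echo at lag 10 (0.50); the remaining lags stay at or below 0.18.
The dominant spike at lag 5 indicates a seasonal period of 5.

5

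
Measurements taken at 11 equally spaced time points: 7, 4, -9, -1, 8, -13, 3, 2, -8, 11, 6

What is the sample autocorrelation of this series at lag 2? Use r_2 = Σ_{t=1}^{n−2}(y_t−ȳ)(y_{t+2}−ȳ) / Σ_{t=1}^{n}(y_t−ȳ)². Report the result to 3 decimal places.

Mean ȳ = (7 + 4 − 9 − 1 + 8 − 13 + 3 + 2 − 8 + 11 + 6)/11 = 0.9091
Numerator Σ_{t=1}^{9}(y_t−ȳ)(y_{t+2}−ȳ) = -163.2893
Denominator Σ(y_t−ȳ)² = 604.9091
r_2 = -163.2893 / 604.9091 = -0.270

-0.270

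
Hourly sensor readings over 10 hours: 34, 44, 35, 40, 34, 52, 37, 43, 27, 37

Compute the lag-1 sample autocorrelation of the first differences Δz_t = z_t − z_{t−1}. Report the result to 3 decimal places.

First differences Δz: 10, -9, 5, -6, 18, -15, 6, -16, 10
Mean of differences = 0.3333
Numerator Σ(Δz_t−Δz̄)(Δz_{t+1}−Δz̄) = -883.4444
Denominator Σ(Δz_t−Δz̄)² = 1182.0000
r_1(Δz) = -883.4444 / 1182.0000 = -0.747

-0.747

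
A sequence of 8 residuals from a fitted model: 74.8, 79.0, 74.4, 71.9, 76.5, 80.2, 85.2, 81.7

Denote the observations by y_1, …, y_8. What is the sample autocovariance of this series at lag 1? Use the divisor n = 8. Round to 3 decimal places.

Mean ȳ = (74.8 + 79.0 + 74.4 + 71.9 + 76.5 + 80.2 + 85.2 + 81.7)/8 = 77.9625
Deviations: -3.1625, 1.0375, -3.5625, -6.0625, -1.4625, 2.2375, 7.2375, 3.7375
Σ_{t=1}^{7}(y_t−ȳ)(y_{t+1}−ȳ) = 63.4586
γ_1 = 63.4586 / 8 = 7.932

7.932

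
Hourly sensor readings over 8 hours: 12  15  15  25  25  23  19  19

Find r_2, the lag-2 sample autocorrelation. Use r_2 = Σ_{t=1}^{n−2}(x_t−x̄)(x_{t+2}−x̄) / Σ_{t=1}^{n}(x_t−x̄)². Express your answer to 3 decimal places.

Mean x̄ = (12 + 15 + 15 + 25 + 25 + 23 + 19 + 19)/8 = 19.1250
Deviations from mean: -7.1250, -4.1250, -4.1250, 5.8750, 5.8750, 3.8750, -0.1250, -0.1250
Σ(x_t−x̄)(x_{t+2}−x̄) = (29.3906) + (-24.2344) + (-24.2344) + (22.7656) + (-0.7344) + (-0.4844) = 2.4688
Denominator Σ(x_t−x̄)² = 168.8750
r_2 = 2.4688 / 168.8750 = 0.015

0.015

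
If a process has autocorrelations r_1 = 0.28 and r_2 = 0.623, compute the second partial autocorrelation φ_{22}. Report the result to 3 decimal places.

φ_{22} = (r_2 − r_1²) / (1 − r_1²)
r_1² = (0.28)² = 0.0784
Numerator = 0.623 − 0.0784 = 0.5446; denominator = 1 − 0.0784 = 0.9216
φ_{22} = 0.5446 / 0.9216 = 0.591

0.591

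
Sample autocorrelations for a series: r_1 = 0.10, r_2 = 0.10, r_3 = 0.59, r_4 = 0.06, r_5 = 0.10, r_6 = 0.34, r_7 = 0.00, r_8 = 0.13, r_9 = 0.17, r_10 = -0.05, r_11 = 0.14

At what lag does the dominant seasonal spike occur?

3

The largest autocorrelation is r_3 = 0.59, with weaker echoes at lags 6 (0.34) and 9 (0.17); the remaining lags stay at or below 0.14.
The dominant spike at lag 3 indicates a seasonal period of 3.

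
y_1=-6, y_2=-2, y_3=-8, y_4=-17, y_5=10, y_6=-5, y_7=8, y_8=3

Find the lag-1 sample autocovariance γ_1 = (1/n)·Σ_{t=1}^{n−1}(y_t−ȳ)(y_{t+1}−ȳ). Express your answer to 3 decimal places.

-13.283

Mean ȳ = (-6 − 2 − 8 − 17 + 10 − 5 + 8 + 3)/8 = -2.1250
Deviations: -3.8750, 0.1250, -5.8750, -14.8750, 12.1250, -2.8750, 10.1250, 5.1250
Σ_{t=1}^{7}(y_t−ȳ)(y_{t+1}−ȳ) = -106.2656
γ_1 = -106.2656 / 8 = -13.283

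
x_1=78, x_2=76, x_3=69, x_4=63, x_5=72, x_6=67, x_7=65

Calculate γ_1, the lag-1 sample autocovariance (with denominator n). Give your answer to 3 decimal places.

Mean x̄ = (78 + 76 + 69 + 63 + 72 + 67 + 65)/7 = 70.0000
Deviations: 8.0000, 6.0000, -1.0000, -7.0000, 2.0000, -3.0000, -5.0000
Σ_{t=1}^{6}(x_t−x̄)(x_{t+1}−x̄) = 44.0000
γ_1 = 44.0000 / 7 = 6.286

6.286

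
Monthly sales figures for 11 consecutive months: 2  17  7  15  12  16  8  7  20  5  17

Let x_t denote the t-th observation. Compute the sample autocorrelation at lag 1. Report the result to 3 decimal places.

Mean x̄ = (2 + 17 + 7 + 15 + 12 + 16 + 8 + 7 + 20 + 5 + 17)/11 = 11.4545
Numerator Σ_{t=1}^{10}(x_t−x̄)(x_{t+1}−x̄) = -217.8430
Denominator Σ(x_t−x̄)² = 350.7273
r_1 = -217.8430 / 350.7273 = -0.621

-0.621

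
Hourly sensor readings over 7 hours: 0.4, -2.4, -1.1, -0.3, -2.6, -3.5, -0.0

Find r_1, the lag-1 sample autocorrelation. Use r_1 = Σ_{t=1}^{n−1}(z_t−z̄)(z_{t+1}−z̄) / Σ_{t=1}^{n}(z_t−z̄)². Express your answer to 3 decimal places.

Mean z̄ = (0.4 − 2.4 − 1.1 − 0.3 − 2.6 − 3.5 − 0.0)/7 = -1.3571
Numerator Σ_{t=1}^{6}(z_t−z̄)(z_{t+1}−z̄) = -3.3876
Denominator Σ(z_t−z̄)² = 13.3371
r_1 = -3.3876 / 13.3371 = -0.254

-0.254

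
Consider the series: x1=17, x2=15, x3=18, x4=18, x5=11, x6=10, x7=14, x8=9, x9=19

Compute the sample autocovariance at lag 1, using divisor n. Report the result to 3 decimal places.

Mean x̄ = (17 + 15 + 18 + 18 + 11 + 10 + 14 + 9 + 19)/9 = 14.5556
Σ_{t=1}^{8}(x_t−x̄)(x_{t+1}−x̄) = -0.6420
γ_1 = -0.6420 / 9 = -0.071

-0.071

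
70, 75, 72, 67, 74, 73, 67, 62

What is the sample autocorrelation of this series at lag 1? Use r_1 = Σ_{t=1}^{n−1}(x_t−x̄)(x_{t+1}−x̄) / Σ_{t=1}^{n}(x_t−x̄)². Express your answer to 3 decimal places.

Mean x̄ = (70 + 75 + 72 + 67 + 74 + 73 + 67 + 62)/8 = 70.0000
Σ(x_t−x̄)(x_{t+1}−x̄) = (0.0000) + (10.0000) + (-6.0000) + (-12.0000) + (12.0000) + (-9.0000) + (24.0000) = 19.0000
Denominator Σ(x_t−x̄)² = 136.0000
r_1 = 19.0000 / 136.0000 = 0.140

0.140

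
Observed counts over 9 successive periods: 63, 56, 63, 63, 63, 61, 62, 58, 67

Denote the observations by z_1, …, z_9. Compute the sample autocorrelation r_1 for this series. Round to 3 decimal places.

-0.403

Mean z̄ = (63 + 56 + 63 + 63 + 63 + 61 + 62 + 58 + 67)/9 = 61.7778
Numerator Σ_{t=1}^{8}(z_t−z̄)(z_{t+1}−z̄) = -32.8272
Denominator Σ(z_t−z̄)² = 81.5556
r_1 = -32.8272 / 81.5556 = -0.403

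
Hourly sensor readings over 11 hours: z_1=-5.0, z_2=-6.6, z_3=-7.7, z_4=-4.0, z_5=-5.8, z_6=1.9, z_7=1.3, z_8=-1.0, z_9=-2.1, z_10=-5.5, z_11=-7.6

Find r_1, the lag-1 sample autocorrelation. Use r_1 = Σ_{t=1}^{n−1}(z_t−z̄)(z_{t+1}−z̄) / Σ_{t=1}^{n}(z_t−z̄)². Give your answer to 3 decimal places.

0.485

Mean z̄ = (-5.0 − 6.6 − 7.7 − 4.0 − 5.8 + 1.9 + 1.3 − 1.0 − 2.1 − 5.5 − 7.6)/11 = -3.8273
Numerator Σ_{t=1}^{10}(z_t−z̄)(z_{t+1}−z̄) = 55.8674
Denominator Σ(z_t−z̄)² = 115.0818
r_1 = 55.8674 / 115.0818 = 0.485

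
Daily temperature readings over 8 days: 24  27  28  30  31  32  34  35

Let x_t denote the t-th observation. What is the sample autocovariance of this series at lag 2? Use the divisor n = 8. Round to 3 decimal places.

2.980

Mean x̄ = (24 + 27 + 28 + 30 + 31 + 32 + 34 + 35)/8 = 30.1250
Σ_{t=1}^{6}(x_t−x̄)(x_{t+2}−x̄) = 23.8438
γ_2 = 23.8438 / 8 = 2.980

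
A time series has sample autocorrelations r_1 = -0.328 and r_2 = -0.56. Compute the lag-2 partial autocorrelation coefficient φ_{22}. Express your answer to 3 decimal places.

-0.748

φ_{22} = (r_2 − r_1²) / (1 − r_1²)
r_1² = (-0.328)² = 0.107584
Numerator = -0.56 − 0.1076 = -0.6676; denominator = 1 − 0.1076 = 0.8924
φ_{22} = -0.6676 / 0.8924 = -0.748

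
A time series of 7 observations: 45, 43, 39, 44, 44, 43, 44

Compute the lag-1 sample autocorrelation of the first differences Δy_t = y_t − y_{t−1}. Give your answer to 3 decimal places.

First differences Δy: -2, -4, 5, 0, -1, 1
Mean of differences = -0.1667
Numerator Σ(Δy_t−Δȳ)(Δy_{t+1}−Δȳ) = -13.0278
Denominator Σ(Δy_t−Δȳ)² = 46.8333
r_1(Δy) = -13.0278 / 46.8333 = -0.278

-0.278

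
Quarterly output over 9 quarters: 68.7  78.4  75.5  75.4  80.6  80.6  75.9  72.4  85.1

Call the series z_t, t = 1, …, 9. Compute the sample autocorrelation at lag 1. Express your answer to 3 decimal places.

-0.213

Mean z̄ = (68.7 + 78.4 + 75.5 + 75.4 + 80.6 + 80.6 + 75.9 + 72.4 + 85.1)/9 = 76.9556
Numerator Σ_{t=1}^{8}(z_t−z̄)(z_{t+1}−z̄) = -40.2909
Denominator Σ(z_t−z̄)² = 189.5422
r_1 = -40.2909 / 189.5422 = -0.213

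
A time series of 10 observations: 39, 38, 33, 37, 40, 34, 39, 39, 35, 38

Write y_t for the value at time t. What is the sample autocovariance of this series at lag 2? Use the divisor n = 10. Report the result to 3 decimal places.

-2.208

Mean ȳ = (39 + 38 + 33 + 37 + 40 + 34 + 39 + 39 + 35 + 38)/10 = 37.2000
Σ_{t=1}^{8}(y_t−ȳ)(y_{t+2}−ȳ) = -22.0800
γ_2 = -22.0800 / 10 = -2.208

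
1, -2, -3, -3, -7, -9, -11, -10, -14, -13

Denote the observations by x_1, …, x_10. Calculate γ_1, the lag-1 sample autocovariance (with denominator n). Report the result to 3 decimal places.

Mean x̄ = (1 − 2 − 3 − 3 − 7 − 9 − 11 − 10 − 14 − 13)/10 = -7.1000
Σ_{t=1}^{9}(x_t−x̄)(x_{t+1}−x̄) = 158.6900
γ_1 = 158.6900 / 10 = 15.869

15.869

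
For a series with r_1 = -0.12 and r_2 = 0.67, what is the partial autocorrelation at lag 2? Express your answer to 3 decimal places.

φ_{22} = (r_2 − r_1²) / (1 − r_1²)
r_1² = (-0.12)² = 0.0144
Numerator = 0.67 − 0.0144 = 0.6556; denominator = 1 − 0.0144 = 0.9856
φ_{22} = 0.6556 / 0.9856 = 0.665

0.665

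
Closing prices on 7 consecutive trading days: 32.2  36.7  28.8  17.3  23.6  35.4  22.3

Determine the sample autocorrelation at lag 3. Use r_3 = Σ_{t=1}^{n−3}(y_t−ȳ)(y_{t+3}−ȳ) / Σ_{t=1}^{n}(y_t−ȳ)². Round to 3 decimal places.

-0.050

Mean ȳ = (32.2 + 36.7 + 28.8 + 17.3 + 23.6 + 35.4 + 22.3)/7 = 28.0429
Deviations from mean: 4.1571, 8.6571, 0.7571, -10.7429, -4.4429, 7.3571, -5.7429
Numerator Σ_{t=1}^{4}(y_t−ȳ)(y_{t+3}−ȳ) = -15.8569
Denominator Σ(y_t−ȳ)² = 315.0571
r_3 = -15.8569 / 315.0571 = -0.050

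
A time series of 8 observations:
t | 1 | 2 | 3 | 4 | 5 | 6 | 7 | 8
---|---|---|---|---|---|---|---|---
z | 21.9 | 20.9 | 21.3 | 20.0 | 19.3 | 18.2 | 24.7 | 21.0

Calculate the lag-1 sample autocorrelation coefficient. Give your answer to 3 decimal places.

-0.170

Mean z̄ = (21.9 + 20.9 + 21.3 + 20.0 + 19.3 + 18.2 + 24.7 + 21.0)/8 = 20.9125
Deviations from mean: 0.9875, -0.0125, 0.3875, -0.9125, -1.6125, -2.7125, 3.7875, 0.0875
Numerator Σ_{t=1}^{7}(z_t−z̄)(z_{t+1}−z̄) = -4.4677
Denominator Σ(z_t−z̄)² = 26.2688
r_1 = -4.4677 / 26.2688 = -0.170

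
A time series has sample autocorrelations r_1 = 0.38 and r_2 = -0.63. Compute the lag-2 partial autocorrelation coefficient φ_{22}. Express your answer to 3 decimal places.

φ_{22} = (r_2 − r_1²) / (1 − r_1²)
r_1² = (0.38)² = 0.1444
Numerator = -0.63 − 0.1444 = -0.7744; denominator = 1 − 0.1444 = 0.8556
φ_{22} = -0.7744 / 0.8556 = -0.905

-0.905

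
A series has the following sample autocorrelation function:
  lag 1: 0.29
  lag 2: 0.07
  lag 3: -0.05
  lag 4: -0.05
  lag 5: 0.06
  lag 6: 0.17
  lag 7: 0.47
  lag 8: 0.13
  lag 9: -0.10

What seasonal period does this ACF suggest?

7

The largest autocorrelation is r_7 = 0.47; the remaining lags stay at or below 0.29. The elevated value at lag 1 (0.29), dropping to 0.07 at lag 2, reflects decaying short-term dependence rather than seasonality.
The dominant spike at lag 7 indicates a seasonal period of 7.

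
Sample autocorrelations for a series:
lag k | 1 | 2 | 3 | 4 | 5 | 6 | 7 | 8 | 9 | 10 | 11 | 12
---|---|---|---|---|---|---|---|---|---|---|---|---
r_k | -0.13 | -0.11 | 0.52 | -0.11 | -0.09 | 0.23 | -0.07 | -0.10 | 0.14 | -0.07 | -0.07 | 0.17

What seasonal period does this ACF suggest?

The largest autocorrelation is r_3 = 0.52, with weaker echoes at lags 6 (0.23) and 12 (0.17); the remaining lags stay at or below 0.14.
The dominant spike at lag 3 indicates a seasonal period of 3.

3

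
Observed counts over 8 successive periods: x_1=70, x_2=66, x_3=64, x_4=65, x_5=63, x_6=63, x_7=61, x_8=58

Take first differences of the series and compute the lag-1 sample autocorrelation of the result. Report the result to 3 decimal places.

First differences Δx: -4, -2, 1, -2, 0, -2, -3
Mean of differences = -1.7143
Numerator Σ(Δx_t−Δx̄)(Δx_{t+1}−Δx̄) = -1.5102
Denominator Σ(Δx_t−Δx̄)² = 17.4286
r_1(Δx) = -1.5102 / 17.4286 = -0.087

-0.087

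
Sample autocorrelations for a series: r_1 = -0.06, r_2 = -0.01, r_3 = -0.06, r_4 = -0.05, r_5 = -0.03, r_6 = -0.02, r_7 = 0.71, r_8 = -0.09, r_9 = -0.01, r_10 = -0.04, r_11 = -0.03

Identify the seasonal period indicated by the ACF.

The largest autocorrelation is r_7 = 0.71; the remaining lags stay at or below -0.01.
The dominant spike at lag 7 indicates a seasonal period of 7.

7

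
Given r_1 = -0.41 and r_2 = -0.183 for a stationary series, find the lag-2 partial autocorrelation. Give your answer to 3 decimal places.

φ_{22} = (r_2 − r_1²) / (1 − r_1²)
r_1² = (-0.41)² = 0.1681
Numerator = -0.183 − 0.1681 = -0.3511; denominator = 1 − 0.1681 = 0.8319
φ_{22} = -0.3511 / 0.8319 = -0.422

-0.422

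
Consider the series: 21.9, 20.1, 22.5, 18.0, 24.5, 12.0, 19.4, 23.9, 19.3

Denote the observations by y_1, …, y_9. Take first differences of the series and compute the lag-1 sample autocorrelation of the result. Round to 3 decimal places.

-0.633

First differences Δy: -1.8, 2.4, -4.5, 6.5, -12.5, 7.4, 4.5, -4.6
Mean of differences = -0.3250
Numerator Σ(Δy_t−Δȳ)(Δy_{t+1}−Δȳ) = -204.3906
Denominator Σ(Δy_t−Δȳ)² = 323.0750
r_1(Δy) = -204.3906 / 323.0750 = -0.633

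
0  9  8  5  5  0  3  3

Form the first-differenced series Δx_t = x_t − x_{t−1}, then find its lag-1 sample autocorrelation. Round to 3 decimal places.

-0.150

First differences Δx: 9, -1, -3, 0, -5, 3, 0
Mean of differences = 0.4286
Numerator Σ(Δx_t−Δx̄)(Δx_{t+1}−Δx̄) = -18.6122
Denominator Σ(Δx_t−Δx̄)² = 123.7143
r_1(Δx) = -18.6122 / 123.7143 = -0.150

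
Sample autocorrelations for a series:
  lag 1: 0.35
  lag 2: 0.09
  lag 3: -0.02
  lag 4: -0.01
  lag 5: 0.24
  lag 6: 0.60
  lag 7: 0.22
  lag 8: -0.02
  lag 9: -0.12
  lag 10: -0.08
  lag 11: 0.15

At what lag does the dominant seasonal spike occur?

The largest autocorrelation is r_6 = 0.60; the remaining lags stay at or below 0.35. The elevated value at lag 1 (0.35), dropping to 0.09 at lag 2, reflects decaying short-term dependence rather than seasonality.
The dominant spike at lag 6 indicates a seasonal period of 6.

6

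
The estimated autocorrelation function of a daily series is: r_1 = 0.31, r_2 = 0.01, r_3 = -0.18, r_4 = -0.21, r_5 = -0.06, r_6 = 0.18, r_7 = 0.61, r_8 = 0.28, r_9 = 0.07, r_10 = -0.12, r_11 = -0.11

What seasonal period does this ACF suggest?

7

The largest autocorrelation is r_7 = 0.61; the remaining lags stay at or below 0.31. The elevated value at lag 1 (0.31), dropping to 0.01 at lag 2, reflects decaying short-term dependence rather than seasonality.
The dominant spike at lag 7 indicates a seasonal period of 7.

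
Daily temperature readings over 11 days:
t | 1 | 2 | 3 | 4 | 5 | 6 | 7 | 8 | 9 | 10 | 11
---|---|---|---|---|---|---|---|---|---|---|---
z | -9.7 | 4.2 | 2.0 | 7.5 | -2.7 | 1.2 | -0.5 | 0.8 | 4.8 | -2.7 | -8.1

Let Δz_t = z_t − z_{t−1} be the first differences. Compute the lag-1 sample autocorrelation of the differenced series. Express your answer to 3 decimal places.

-0.288

First differences Δz: 13.9, -2.2, 5.5, -10.2, 3.9, -1.7, 1.3, 4.0, -7.5, -5.4
Mean of differences = 0.1600
Numerator Σ(Δz_t−Δz̄)(Δz_{t+1}−Δz̄) = -130.6216
Denominator Σ(Δz_t−Δz̄)² = 453.2840
r_1(Δz) = -130.6216 / 453.2840 = -0.288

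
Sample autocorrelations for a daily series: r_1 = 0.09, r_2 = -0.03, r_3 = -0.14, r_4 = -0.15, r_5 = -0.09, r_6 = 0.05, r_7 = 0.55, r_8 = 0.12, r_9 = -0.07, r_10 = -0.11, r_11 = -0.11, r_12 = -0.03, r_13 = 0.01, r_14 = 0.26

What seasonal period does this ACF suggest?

The largest autocorrelation is r_7 = 0.55, with a weaker echo at lag 14 (0.26); the remaining lags stay at or below 0.12.
The dominant spike at lag 7 indicates a seasonal period of 7.

7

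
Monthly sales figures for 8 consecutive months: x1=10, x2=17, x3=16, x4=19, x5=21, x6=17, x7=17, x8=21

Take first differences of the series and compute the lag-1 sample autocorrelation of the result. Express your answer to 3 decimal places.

First differences Δx: 7, -1, 3, 2, -4, 0, 4
Mean of differences = 1.5714
Numerator Σ(Δx_t−Δx̄)(Δx_{t+1}−Δx̄) = -14.4694
Denominator Σ(Δx_t−Δx̄)² = 77.7143
r_1(Δx) = -14.4694 / 77.7143 = -0.186

-0.186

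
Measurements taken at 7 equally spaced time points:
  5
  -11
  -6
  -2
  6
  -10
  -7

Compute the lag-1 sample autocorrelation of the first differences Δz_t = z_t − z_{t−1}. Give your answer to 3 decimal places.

First differences Δz: -16, 5, 4, 8, -16, 3
Mean of differences = -2.0000
Numerator Σ(Δz_t−Δz̄)(Δz_{t+1}−Δz̄) = -206.0000
Denominator Σ(Δz_t−Δz̄)² = 602.0000
r_1(Δz) = -206.0000 / 602.0000 = -0.342

-0.342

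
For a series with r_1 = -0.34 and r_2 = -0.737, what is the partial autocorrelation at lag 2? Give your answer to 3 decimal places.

-0.964

φ_{22} = (r_2 − r_1²) / (1 − r_1²)
r_1² = (-0.34)² = 0.1156
Numerator = -0.737 − 0.1156 = -0.8526; denominator = 1 − 0.1156 = 0.8844
φ_{22} = -0.8526 / 0.8844 = -0.964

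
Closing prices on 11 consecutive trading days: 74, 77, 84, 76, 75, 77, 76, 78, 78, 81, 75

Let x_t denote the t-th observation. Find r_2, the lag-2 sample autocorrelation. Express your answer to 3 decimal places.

Mean x̄ = (74 + 77 + 84 + 76 + 75 + 77 + 76 + 78 + 78 + 81 + 75)/11 = 77.3636
Numerator Σ_{t=1}^{9}(x_t−x̄)(x_{t+2}−x̄) = -34.0826
Denominator Σ(x_t−x̄)² = 84.5455
r_2 = -34.0826 / 84.5455 = -0.403

-0.403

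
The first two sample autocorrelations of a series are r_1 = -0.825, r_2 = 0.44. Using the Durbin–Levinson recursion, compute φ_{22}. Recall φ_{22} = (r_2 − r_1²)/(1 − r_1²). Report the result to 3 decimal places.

-0.753

φ_{22} = (r_2 − r_1²) / (1 − r_1²)
r_1² = (-0.825)² = 0.680625
Numerator = 0.44 − 0.6806 = -0.2406; denominator = 1 − 0.6806 = 0.3194
φ_{22} = -0.2406 / 0.3194 = -0.753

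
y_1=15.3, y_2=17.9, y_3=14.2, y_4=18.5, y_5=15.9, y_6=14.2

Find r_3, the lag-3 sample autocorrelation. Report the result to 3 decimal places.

0.077

Mean ȳ = (15.3 + 17.9 + 14.2 + 18.5 + 15.9 + 14.2)/6 = 16.0000
Deviations from mean: -0.7000, 1.9000, -1.8000, 2.5000, -0.1000, -1.8000
Numerator Σ_{t=1}^{3}(y_t−ȳ)(y_{t+3}−ȳ) = 1.3000
Denominator Σ(y_t−ȳ)² = 16.8400
r_3 = 1.3000 / 16.8400 = 0.077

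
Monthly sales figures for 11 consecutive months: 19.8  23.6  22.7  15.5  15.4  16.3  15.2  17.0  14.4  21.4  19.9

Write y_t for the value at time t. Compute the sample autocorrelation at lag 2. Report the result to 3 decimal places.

-0.019

Mean ȳ = (19.8 + 23.6 + 22.7 + 15.5 + 15.4 + 16.3 + 15.2 + 17.0 + 14.4 + 21.4 + 19.9)/11 = 18.2909
Numerator Σ_{t=1}^{9}(y_t−ȳ)(y_{t+2}−ȳ) = -2.0956
Denominator Σ(y_t−ȳ)² = 108.6291
r_2 = -2.0956 / 108.6291 = -0.019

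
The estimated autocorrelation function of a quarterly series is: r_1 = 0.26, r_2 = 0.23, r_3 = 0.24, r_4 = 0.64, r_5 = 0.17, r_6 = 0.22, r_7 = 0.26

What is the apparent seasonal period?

4

The largest autocorrelation is r_4 = 0.64; the remaining lags stay at or below 0.26. The elevated value at lag 1 (0.26), dropping to 0.23 at lag 2, reflects decaying short-term dependence rather than seasonality.
The dominant spike at lag 4 indicates a seasonal period of 4.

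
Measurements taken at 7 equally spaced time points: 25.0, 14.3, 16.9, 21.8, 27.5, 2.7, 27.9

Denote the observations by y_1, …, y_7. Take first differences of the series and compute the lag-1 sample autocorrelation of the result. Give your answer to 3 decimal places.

First differences Δy: -10.7, 2.6, 4.9, 5.7, -24.8, 25.2
Mean of differences = 0.4833
Numerator Σ(Δy_t−Δȳ)(Δy_{t+1}−Δȳ) = -748.0969
Denominator Σ(Δy_t−Δȳ)² = 1426.4283
r_1(Δy) = -748.0969 / 1426.4283 = -0.524

-0.524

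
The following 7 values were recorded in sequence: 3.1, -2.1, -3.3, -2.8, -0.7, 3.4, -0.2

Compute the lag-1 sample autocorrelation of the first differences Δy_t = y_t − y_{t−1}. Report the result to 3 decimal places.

0.053

First differences Δy: -5.2, -1.2, 0.5, 2.1, 4.1, -3.6
Mean of differences = -0.5500
Numerator Σ(Δy_t−Δȳ)(Δy_{t+1}−Δȳ) = 3.2625
Denominator Σ(Δy_t−Δȳ)² = 61.0950
r_1(Δy) = 3.2625 / 61.0950 = 0.053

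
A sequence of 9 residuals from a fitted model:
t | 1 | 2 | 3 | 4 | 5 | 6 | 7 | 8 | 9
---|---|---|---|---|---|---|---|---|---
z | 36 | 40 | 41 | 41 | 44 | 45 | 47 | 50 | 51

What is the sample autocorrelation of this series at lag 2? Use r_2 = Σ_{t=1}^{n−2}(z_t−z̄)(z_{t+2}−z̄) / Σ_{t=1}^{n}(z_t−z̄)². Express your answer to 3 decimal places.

0.310

Mean z̄ = (36 + 40 + 41 + 41 + 44 + 45 + 47 + 50 + 51)/9 = 43.8889
Numerator Σ_{t=1}^{7}(z_t−z̄)(z_{t+2}−z̄) = 59.7531
Denominator Σ(z_t−z̄)² = 192.8889
r_2 = 59.7531 / 192.8889 = 0.310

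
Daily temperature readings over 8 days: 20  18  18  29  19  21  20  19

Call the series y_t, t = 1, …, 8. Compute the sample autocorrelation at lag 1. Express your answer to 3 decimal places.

Mean ȳ = (20 + 18 + 18 + 29 + 19 + 21 + 20 + 19)/8 = 20.5000
Σ(y_t−ȳ)(y_{t+1}−ȳ) = (1.2500) + (6.2500) + (-21.2500) + (-12.7500) + (-0.7500) + (-0.2500) + (0.7500) = -26.7500
Denominator Σ(y_t−ȳ)² = 90.0000
r_1 = -26.7500 / 90.0000 = -0.297

-0.297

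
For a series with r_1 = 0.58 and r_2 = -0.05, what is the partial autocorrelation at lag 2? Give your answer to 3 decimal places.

φ_{22} = (r_2 − r_1²) / (1 − r_1²)
r_1² = (0.58)² = 0.3364
Numerator = -0.05 − 0.3364 = -0.3864; denominator = 1 − 0.3364 = 0.6636
φ_{22} = -0.3864 / 0.6636 = -0.582

-0.582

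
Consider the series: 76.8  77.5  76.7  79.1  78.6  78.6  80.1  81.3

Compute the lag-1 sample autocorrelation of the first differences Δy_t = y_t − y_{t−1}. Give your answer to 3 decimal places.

First differences Δy: 0.7, -0.8, 2.4, -0.5, 0.0, 1.5, 1.2
Mean of differences = 0.6429
Numerator Σ(Δy_t−Δȳ)(Δy_{t+1}−Δȳ) = -3.9647
Denominator Σ(Δy_t−Δȳ)² = 7.9371
r_1(Δy) = -3.9647 / 7.9371 = -0.500

-0.500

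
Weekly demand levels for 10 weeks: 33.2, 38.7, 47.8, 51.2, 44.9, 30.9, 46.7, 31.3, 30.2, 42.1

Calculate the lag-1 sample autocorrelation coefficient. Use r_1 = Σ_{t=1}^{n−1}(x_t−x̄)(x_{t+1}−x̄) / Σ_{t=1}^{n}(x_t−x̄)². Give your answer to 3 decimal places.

Mean x̄ = (33.2 + 38.7 + 47.8 + 51.2 + 44.9 + 30.9 + 46.7 + 31.3 + 30.2 + 42.1)/10 = 39.7000
Numerator Σ_{t=1}^{9}(x_t−x̄)(x_{t+1}−x̄) = 42.1900
Denominator Σ(x_t−x̄)² = 561.1600
r_1 = 42.1900 / 561.1600 = 0.075

0.075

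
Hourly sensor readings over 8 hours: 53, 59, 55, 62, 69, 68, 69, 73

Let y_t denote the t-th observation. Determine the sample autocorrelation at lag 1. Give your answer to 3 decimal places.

0.510

Mean ȳ = (53 + 59 + 55 + 62 + 69 + 68 + 69 + 73)/8 = 63.5000
Σ(y_t−ȳ)(y_{t+1}−ȳ) = (47.2500) + (38.2500) + (12.7500) + (-8.2500) + (24.7500) + (24.7500) + (52.2500) = 191.7500
Denominator Σ(y_t−ȳ)² = 376.0000
r_1 = 191.7500 / 376.0000 = 0.510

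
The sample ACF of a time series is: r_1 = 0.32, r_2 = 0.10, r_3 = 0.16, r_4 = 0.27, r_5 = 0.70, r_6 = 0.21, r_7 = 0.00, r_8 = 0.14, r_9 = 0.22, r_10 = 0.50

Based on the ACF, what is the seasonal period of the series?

The largest autocorrelation is r_5 = 0.70, with a weaker echo at lag 10 (0.50); the remaining lags stay at or below 0.32. The elevated value at lag 1 (0.32), dropping to 0.10 at lag 2, reflects decaying short-term dependence rather than seasonality.
The dominant spike at lag 5 indicates a seasonal period of 5.

5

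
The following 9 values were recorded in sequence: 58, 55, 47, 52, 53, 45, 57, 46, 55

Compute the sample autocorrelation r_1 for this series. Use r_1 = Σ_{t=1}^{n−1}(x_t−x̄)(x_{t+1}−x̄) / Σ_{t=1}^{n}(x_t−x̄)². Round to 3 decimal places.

Mean x̄ = (58 + 55 + 47 + 52 + 53 + 45 + 57 + 46 + 55)/9 = 52.0000
Numerator Σ_{t=1}^{8}(x_t−x̄)(x_{t+1}−x̄) = -87.0000
Denominator Σ(x_t−x̄)² = 190.0000
r_1 = -87.0000 / 190.0000 = -0.458

-0.458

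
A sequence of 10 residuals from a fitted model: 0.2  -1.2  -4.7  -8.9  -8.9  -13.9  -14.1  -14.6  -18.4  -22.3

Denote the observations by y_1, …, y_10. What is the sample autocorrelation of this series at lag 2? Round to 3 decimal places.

0.343

Mean ȳ = (0.2 − 1.2 − 4.7 − 8.9 − 8.9 − 13.9 − 14.1 − 14.6 − 18.4 − 22.3)/10 = -10.6800
Numerator Σ_{t=1}^{8}(y_t−ȳ)(y_{t+2}−ȳ) = 165.3372
Denominator Σ(y_t−ȳ)² = 482.3960
r_2 = 165.3372 / 482.3960 = 0.343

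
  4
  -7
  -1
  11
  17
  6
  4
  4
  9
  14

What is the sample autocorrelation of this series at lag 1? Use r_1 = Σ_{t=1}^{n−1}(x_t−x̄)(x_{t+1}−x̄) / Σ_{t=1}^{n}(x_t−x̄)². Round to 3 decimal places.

0.355

Mean x̄ = (4 − 7 − 1 + 11 + 17 + 6 + 4 + 4 + 9 + 14)/10 = 6.1000
Numerator Σ_{t=1}^{9}(x_t−x̄)(x_{t+1}−x̄) = 159.4900
Denominator Σ(x_t−x̄)² = 448.9000
r_1 = 159.4900 / 448.9000 = 0.355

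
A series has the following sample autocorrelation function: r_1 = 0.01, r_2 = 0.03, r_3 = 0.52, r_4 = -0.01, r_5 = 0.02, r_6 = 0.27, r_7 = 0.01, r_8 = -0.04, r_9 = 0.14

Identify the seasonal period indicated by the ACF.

3

The largest autocorrelation is r_3 = 0.52, with a weaker echo at lag 6 (0.27); the remaining lags stay at or below 0.14.
The dominant spike at lag 3 indicates a seasonal period of 3.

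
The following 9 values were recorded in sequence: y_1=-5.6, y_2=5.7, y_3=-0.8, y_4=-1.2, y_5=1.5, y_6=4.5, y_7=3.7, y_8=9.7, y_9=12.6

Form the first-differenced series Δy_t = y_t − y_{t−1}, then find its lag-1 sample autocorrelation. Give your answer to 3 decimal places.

First differences Δy: 11.3, -6.5, -0.4, 2.7, 3.0, -0.8, 6.0, 2.9
Mean of differences = 2.2750
Numerator Σ(Δy_t−Δȳ)(Δy_{t+1}−Δȳ) = -67.9056
Denominator Σ(Δy_t−Δȳ)² = 190.0350
r_1(Δy) = -67.9056 / 190.0350 = -0.357

-0.357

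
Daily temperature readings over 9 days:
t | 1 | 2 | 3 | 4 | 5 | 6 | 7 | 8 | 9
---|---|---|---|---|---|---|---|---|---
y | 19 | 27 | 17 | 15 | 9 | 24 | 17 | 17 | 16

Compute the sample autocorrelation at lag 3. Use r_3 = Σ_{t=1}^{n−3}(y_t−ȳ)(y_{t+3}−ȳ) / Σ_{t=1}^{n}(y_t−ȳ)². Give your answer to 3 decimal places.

Mean ȳ = (19 + 27 + 17 + 15 + 9 + 24 + 17 + 17 + 16)/9 = 17.8889
Numerator Σ_{t=1}^{6}(y_t−ȳ)(y_{t+3}−ȳ) = -90.7037
Denominator Σ(y_t−ȳ)² = 214.8889
r_3 = -90.7037 / 214.8889 = -0.422

-0.422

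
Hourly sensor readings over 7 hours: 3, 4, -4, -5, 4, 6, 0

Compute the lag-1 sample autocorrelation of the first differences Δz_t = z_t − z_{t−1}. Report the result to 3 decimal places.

First differences Δz: 1, -8, -1, 9, 2, -6
Mean of differences = -0.5000
Numerator Σ(Δz_t−Δz̄)(Δz_{t+1}−Δz̄) = -2.2500
Denominator Σ(Δz_t−Δz̄)² = 185.5000
r_1(Δz) = -2.2500 / 185.5000 = -0.012

-0.012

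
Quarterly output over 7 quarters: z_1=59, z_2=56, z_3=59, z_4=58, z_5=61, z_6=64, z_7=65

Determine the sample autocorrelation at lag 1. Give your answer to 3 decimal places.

Mean z̄ = (59 + 56 + 59 + 58 + 61 + 64 + 65)/7 = 60.2857
Deviations from mean: -1.2857, -4.2857, -1.2857, -2.2857, 0.7143, 3.7143, 4.7143
Numerator Σ_{t=1}^{6}(z_t−z̄)(z_{t+1}−z̄) = 32.4898
Denominator Σ(z_t−z̄)² = 63.4286
r_1 = 32.4898 / 63.4286 = 0.512

0.512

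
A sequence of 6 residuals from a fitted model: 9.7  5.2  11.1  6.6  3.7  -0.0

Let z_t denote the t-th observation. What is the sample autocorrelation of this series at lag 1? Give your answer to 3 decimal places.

0.101

Mean z̄ = (9.7 + 5.2 + 11.1 + 6.6 + 3.7 − 0.0)/6 = 6.0500
Deviations from mean: 3.6500, -0.8500, 5.0500, 0.5500, -2.3500, -6.0500
Numerator Σ_{t=1}^{5}(z_t−z̄)(z_{t+1}−z̄) = 8.3075
Denominator Σ(z_t−z̄)² = 81.9750
r_1 = 8.3075 / 81.9750 = 0.101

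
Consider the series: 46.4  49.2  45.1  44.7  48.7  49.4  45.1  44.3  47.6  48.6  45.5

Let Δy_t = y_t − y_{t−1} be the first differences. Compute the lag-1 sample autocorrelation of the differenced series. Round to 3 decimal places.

First differences Δy: 2.8, -4.1, -0.4, 4.0, 0.7, -4.3, -0.8, 3.3, 1.0, -3.1
Mean of differences = -0.0900
Numerator Σ(Δy_t−Δȳ)(Δy_{t+1}−Δȳ) = -10.7121
Denominator Σ(Δy_t−Δȳ)² = 81.8490
r_1(Δy) = -10.7121 / 81.8490 = -0.131

-0.131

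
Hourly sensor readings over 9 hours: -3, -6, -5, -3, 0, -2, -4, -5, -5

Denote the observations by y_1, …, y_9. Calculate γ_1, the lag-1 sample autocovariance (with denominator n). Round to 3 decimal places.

Mean ȳ = (-3 − 6 − 5 − 3 + 0 − 2 − 4 − 5 − 5)/9 = -3.6667
Σ_{t=1}^{8}(y_t−ȳ)(y_{t+1}−ȳ) = 10.8889
γ_1 = 10.8889 / 9 = 1.210

1.210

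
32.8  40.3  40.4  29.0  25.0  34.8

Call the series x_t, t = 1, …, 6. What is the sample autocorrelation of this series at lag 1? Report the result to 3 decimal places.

0.202

Mean x̄ = (32.8 + 40.3 + 40.4 + 29.0 + 25.0 + 34.8)/6 = 33.7167
Deviations from mean: -0.9167, 6.5833, 6.6833, -4.7167, -8.7167, 1.0833
Numerator Σ_{t=1}^{5}(x_t−x̄)(x_{t+1}−x̄) = 38.1114
Denominator Σ(x_t−x̄)² = 188.2483
r_1 = 38.1114 / 188.2483 = 0.202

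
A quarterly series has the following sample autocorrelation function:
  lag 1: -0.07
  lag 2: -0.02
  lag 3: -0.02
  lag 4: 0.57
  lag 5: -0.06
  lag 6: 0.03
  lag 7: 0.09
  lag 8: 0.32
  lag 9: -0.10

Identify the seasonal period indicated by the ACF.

The largest autocorrelation is r_4 = 0.57, with a weaker echo at lag 8 (0.32); the remaining lags stay at or below 0.09.
The dominant spike at lag 4 indicates a seasonal period of 4.

4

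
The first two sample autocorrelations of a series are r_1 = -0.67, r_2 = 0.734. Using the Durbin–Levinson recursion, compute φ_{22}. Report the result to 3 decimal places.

φ_{22} = (r_2 − r_1²) / (1 − r_1²)
r_1² = (-0.67)² = 0.4489
Numerator = 0.734 − 0.4489 = 0.2851; denominator = 1 − 0.4489 = 0.5511
φ_{22} = 0.2851 / 0.5511 = 0.517

0.517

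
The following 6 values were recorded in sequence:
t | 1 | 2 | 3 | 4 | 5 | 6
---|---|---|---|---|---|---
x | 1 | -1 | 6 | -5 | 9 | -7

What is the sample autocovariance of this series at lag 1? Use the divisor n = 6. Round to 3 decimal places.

Mean x̄ = (1 − 1 + 6 − 5 + 9 − 7)/6 = 0.5000
Deviations: 0.5000, -1.5000, 5.5000, -5.5000, 8.5000, -7.5000
Σ_{t=1}^{5}(x_t−x̄)(x_{t+1}−x̄) = -149.7500
γ_1 = -149.7500 / 6 = -24.958

-24.958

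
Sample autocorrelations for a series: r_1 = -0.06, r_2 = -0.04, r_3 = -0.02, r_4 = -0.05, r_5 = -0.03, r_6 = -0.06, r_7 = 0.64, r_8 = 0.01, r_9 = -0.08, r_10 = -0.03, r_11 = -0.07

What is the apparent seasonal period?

7

The largest autocorrelation is r_7 = 0.64; the remaining lags stay at or below 0.01.
The dominant spike at lag 7 indicates a seasonal period of 7.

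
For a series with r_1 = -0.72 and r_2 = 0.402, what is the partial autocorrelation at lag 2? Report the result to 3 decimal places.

φ_{22} = (r_2 − r_1²) / (1 − r_1²)
r_1² = (-0.72)² = 0.5184
Numerator = 0.402 − 0.5184 = -0.1164; denominator = 1 − 0.5184 = 0.4816
φ_{22} = -0.1164 / 0.4816 = -0.242

-0.242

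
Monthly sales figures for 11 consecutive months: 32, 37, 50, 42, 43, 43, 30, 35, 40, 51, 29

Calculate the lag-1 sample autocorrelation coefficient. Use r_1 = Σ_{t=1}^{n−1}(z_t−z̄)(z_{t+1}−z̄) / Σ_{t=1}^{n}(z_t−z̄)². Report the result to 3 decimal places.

-0.116

Mean z̄ = (32 + 37 + 50 + 42 + 43 + 43 + 30 + 35 + 40 + 51 + 29)/11 = 39.2727
Numerator Σ_{t=1}^{10}(z_t−z̄)(z_{t+1}−z̄) = -64.5289
Denominator Σ(z_t−z̄)² = 556.1818
r_1 = -64.5289 / 556.1818 = -0.116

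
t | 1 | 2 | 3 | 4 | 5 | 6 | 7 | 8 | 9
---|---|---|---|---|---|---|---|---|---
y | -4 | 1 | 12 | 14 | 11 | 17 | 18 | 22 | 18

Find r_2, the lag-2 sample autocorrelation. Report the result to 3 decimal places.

Mean ȳ = (-4 + 1 + 12 + 14 + 11 + 17 + 18 + 22 + 18)/9 = 12.1111
Σ(y_t−ȳ)(y_{t+2}−ȳ) = (1.7901) + (-20.9877) + (0.1235) + (9.2346) + (-6.5432) + (48.3457) + (34.6790) = 66.6420
Denominator Σ(y_t−ȳ)² = 578.8889
r_2 = 66.6420 / 578.8889 = 0.115

0.115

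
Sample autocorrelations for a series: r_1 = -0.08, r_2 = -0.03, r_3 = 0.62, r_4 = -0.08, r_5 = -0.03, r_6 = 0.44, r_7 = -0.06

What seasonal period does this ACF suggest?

3

The largest autocorrelation is r_3 = 0.62, with a weaker echo at lag 6 (0.44); the remaining lags stay at or below -0.03.
The dominant spike at lag 3 indicates a seasonal period of 3.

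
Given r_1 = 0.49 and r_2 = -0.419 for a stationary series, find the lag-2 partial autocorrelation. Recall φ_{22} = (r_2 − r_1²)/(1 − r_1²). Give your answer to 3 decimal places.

-0.867

φ_{22} = (r_2 − r_1²) / (1 − r_1²)
r_1² = (0.49)² = 0.2401
Numerator = -0.419 − 0.2401 = -0.6591; denominator = 1 − 0.2401 = 0.7599
φ_{22} = -0.6591 / 0.7599 = -0.867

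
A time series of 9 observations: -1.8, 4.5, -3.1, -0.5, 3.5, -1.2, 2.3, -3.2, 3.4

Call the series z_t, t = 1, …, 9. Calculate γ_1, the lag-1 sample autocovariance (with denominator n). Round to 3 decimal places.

Mean z̄ = (-1.8 + 4.5 − 3.1 − 0.5 + 3.5 − 1.2 + 2.3 − 3.2 + 3.4)/9 = 0.4333
Σ_{t=1}^{8}(z_t−z̄)(z_{t+1}−z̄) = -48.6344
γ_1 = -48.6344 / 9 = -5.404

-5.404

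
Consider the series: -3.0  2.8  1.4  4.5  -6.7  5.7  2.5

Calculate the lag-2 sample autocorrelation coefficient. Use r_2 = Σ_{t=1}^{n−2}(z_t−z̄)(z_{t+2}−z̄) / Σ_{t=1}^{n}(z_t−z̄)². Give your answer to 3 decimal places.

Mean z̄ = (-3.0 + 2.8 + 1.4 + 4.5 − 6.7 + 5.7 + 2.5)/7 = 1.0286
Deviations from mean: -4.0286, 1.7714, 0.3714, 3.4714, -7.7286, 4.6714, 1.4714
Numerator Σ_{t=1}^{5}(z_t−z̄)(z_{t+2}−z̄) = 6.6269
Denominator Σ(z_t−z̄)² = 115.2743
r_2 = 6.6269 / 115.2743 = 0.057

0.057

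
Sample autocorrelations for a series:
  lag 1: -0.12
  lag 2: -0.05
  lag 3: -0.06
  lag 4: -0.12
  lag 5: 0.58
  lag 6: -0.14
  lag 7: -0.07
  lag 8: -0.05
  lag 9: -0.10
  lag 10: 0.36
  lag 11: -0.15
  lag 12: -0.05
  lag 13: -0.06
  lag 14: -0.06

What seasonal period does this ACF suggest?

5

The largest autocorrelation is r_5 = 0.58, with a weaker echo at lag 10 (0.36); the remaining lags stay at or below -0.05.
The dominant spike at lag 5 indicates a seasonal period of 5.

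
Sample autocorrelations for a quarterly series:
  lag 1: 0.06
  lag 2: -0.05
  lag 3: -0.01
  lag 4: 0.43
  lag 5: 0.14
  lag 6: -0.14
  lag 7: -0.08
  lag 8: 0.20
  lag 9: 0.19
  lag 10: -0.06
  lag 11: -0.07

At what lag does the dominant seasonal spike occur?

4

The largest autocorrelation is r_4 = 0.43, with a weaker echo at lag 8 (0.20); the remaining lags stay at or below 0.19.
The dominant spike at lag 4 indicates a seasonal period of 4.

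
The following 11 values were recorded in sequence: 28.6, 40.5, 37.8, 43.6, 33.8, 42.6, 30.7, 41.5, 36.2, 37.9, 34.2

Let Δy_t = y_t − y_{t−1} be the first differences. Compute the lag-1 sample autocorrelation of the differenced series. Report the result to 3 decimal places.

-0.756

First differences Δy: 11.9, -2.7, 5.8, -9.8, 8.8, -11.9, 10.8, -5.3, 1.7, -3.7
Mean of differences = 0.5600
Numerator Σ(Δy_t−Δȳ)(Δy_{t+1}−Δȳ) = -495.5076
Denominator Σ(Δy_t−Δȳ)² = 655.8040
r_1(Δy) = -495.5076 / 655.8040 = -0.756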